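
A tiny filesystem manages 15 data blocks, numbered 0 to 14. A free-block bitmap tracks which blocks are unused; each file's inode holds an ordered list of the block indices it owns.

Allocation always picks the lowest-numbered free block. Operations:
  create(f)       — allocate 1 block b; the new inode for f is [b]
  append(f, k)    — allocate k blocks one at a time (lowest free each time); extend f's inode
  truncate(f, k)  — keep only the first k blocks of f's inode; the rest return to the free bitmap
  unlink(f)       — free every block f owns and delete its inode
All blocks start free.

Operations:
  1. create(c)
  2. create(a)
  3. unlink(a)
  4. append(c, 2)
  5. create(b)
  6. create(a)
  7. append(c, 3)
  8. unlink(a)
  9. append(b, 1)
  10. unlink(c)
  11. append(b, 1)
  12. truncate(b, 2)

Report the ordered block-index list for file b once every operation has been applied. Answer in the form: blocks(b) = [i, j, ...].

  1. create(c)  ⇒  F..............  {c→[0]}
  2. create(a)  ⇒  FF.............  {a→[1]; c→[0]}
  3. unlink(a)  ⇒  F..............  {c→[0]}
  4. append(c, 2)  ⇒  FFF............  {c→[0, 1, 2]}
  5. create(b)  ⇒  FFFF...........  {b→[3]; c→[0, 1, 2]}
  6. create(a)  ⇒  FFFFF..........  {a→[4]; b→[3]; c→[0, 1, 2]}
  7. append(c, 3)  ⇒  FFFFFFFF.......  {a→[4]; b→[3]; c→[0, 1, 2, 5, 6, 7]}
  8. unlink(a)  ⇒  FFFF.FFF.......  {b→[3]; c→[0, 1, 2, 5, 6, 7]}
  9. append(b, 1)  ⇒  FFFFFFFF.......  {b→[3, 4]; c→[0, 1, 2, 5, 6, 7]}
  10. unlink(c)  ⇒  ...FF..........  {b→[3, 4]}
  11. append(b, 1)  ⇒  F..FF..........  {b→[3, 4, 0]}
  12. truncate(b, 2)  ⇒  ...FF..........  {b→[3, 4]}

blocks(b) = [3, 4]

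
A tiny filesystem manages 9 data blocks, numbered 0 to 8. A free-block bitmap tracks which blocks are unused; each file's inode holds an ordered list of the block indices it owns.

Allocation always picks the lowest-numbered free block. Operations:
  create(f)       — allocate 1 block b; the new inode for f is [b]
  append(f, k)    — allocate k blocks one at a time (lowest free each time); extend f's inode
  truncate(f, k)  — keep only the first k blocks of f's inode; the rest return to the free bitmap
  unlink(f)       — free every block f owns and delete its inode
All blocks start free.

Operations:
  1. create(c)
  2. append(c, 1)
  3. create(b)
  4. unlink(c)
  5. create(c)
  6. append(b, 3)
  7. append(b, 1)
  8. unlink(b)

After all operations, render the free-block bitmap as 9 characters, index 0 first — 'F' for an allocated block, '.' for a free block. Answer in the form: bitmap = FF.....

bitmap = F........

after create(c) → c:[0]  free=[F........]
after append(c, 1) → c:[0, 1]  free=[FF.......]
after create(b) → b:[2], c:[0, 1]  free=[FFF......]
after unlink(c) → b:[2]  free=[..F......]
after create(c) → b:[2], c:[0]  free=[F.F......]
after append(b, 3) → b:[2, 1, 3, 4], c:[0]  free=[FFFFF....]
after append(b, 1) → b:[2, 1, 3, 4, 5], c:[0]  free=[FFFFFF...]
after unlink(b) → c:[0]  free=[F........]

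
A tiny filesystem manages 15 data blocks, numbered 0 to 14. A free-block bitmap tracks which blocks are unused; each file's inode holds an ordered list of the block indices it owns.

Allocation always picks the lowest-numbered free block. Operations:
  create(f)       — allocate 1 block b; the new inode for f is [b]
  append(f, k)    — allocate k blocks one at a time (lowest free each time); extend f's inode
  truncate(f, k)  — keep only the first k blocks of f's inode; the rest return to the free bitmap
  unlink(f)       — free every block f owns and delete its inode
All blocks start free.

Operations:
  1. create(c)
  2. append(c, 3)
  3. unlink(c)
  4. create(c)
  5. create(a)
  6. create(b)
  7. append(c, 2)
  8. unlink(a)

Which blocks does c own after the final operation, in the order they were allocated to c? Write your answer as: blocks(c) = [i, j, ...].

blocks(c) = [0, 3, 4]

after create(c) → c:[0]  free=[F..............]
after append(c, 3) → c:[0, 1, 2, 3]  free=[FFFF...........]
after unlink(c) →   free=[...............]
after create(c) → c:[0]  free=[F..............]
after create(a) → a:[1], c:[0]  free=[FF.............]
after create(b) → a:[1], b:[2], c:[0]  free=[FFF............]
after append(c, 2) → a:[1], b:[2], c:[0, 3, 4]  free=[FFFFF..........]
after unlink(a) → b:[2], c:[0, 3, 4]  free=[F.FFF..........]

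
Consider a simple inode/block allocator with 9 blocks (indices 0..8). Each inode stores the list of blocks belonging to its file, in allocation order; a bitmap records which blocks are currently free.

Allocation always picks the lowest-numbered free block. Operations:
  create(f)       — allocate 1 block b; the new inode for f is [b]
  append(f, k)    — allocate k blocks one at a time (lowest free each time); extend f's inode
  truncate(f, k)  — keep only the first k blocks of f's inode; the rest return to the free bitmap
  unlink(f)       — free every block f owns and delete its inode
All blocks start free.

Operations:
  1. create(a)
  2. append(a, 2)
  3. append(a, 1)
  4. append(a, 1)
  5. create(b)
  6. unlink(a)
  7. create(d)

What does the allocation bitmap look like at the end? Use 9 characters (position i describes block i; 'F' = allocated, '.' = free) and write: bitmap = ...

bitmap = F....F...

[1] create(a) — a=0 (map F........)
[2] append(a, 2) — a=0,1,2 (map FFF......)
[3] append(a, 1) — a=0,1,2,3 (map FFFF.....)
[4] append(a, 1) — a=0,1,2,3,4 (map FFFFF....)
[5] create(b) — a=0,1,2,3,4 b=5 (map FFFFFF...)
[6] unlink(a) — b=5 (map .....F...)
[7] create(d) — b=5 d=0 (map F....F...)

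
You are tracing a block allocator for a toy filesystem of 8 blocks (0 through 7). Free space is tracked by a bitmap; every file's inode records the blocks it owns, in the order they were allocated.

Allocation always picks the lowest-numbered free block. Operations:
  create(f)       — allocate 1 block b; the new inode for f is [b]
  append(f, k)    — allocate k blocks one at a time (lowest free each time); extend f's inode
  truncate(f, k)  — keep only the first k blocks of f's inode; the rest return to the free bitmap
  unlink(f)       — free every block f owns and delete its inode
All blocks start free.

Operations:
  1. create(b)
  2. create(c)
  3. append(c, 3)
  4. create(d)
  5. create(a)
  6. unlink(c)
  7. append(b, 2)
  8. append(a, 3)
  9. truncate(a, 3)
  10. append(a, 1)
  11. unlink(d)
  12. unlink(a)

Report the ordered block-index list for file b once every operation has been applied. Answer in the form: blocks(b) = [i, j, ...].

create(b): bitmap=F....... | b=[0]
create(c): bitmap=FF...... | b=[0] c=[1]
append(c, 3): bitmap=FFFFF... | b=[0] c=[1, 2, 3, 4]
create(d): bitmap=FFFFFF.. | b=[0] c=[1, 2, 3, 4] d=[5]
create(a): bitmap=FFFFFFF. | a=[6] b=[0] c=[1, 2, 3, 4] d=[5]
unlink(c): bitmap=F....FF. | a=[6] b=[0] d=[5]
append(b, 2): bitmap=FFF..FF. | a=[6] b=[0, 1, 2] d=[5]
append(a, 3): bitmap=FFFFFFFF | a=[6, 3, 4, 7] b=[0, 1, 2] d=[5]
truncate(a, 3): bitmap=FFFFFFF. | a=[6, 3, 4] b=[0, 1, 2] d=[5]
append(a, 1): bitmap=FFFFFFFF | a=[6, 3, 4, 7] b=[0, 1, 2] d=[5]
unlink(d): bitmap=FFFFF.FF | a=[6, 3, 4, 7] b=[0, 1, 2]
unlink(a): bitmap=FFF..... | b=[0, 1, 2]

blocks(b) = [0, 1, 2]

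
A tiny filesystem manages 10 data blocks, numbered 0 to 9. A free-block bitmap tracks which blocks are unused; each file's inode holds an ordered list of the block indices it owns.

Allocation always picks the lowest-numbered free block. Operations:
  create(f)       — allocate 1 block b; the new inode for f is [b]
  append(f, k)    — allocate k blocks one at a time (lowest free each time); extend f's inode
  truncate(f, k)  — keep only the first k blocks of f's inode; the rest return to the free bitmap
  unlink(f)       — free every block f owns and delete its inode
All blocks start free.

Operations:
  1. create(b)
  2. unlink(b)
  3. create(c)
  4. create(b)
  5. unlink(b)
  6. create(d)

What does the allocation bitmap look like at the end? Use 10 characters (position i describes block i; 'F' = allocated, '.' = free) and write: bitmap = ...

bitmap = FF........

create(b): bitmap=F......... | b=[0]
unlink(b): bitmap=.......... | 
create(c): bitmap=F......... | c=[0]
create(b): bitmap=FF........ | b=[1] c=[0]
unlink(b): bitmap=F......... | c=[0]
create(d): bitmap=FF........ | c=[0] d=[1]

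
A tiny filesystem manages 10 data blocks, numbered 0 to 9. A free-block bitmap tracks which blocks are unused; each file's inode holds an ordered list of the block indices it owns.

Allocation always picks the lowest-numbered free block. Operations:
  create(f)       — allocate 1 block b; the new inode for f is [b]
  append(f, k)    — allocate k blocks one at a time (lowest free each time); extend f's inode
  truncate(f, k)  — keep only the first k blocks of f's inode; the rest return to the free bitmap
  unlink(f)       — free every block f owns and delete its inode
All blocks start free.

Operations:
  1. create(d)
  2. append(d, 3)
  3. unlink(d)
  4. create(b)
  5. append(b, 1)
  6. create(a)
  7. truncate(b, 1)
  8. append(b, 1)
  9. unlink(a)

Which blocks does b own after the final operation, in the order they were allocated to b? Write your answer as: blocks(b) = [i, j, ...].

blocks(b) = [0, 1]

[1] create(d) — d=0 (map F.........)
[2] append(d, 3) — d=0,1,2,3 (map FFFF......)
[3] unlink(d) —  (map ..........)
[4] create(b) — b=0 (map F.........)
[5] append(b, 1) — b=0,1 (map FF........)
[6] create(a) — a=2 b=0,1 (map FFF.......)
[7] truncate(b, 1) — a=2 b=0 (map F.F.......)
[8] append(b, 1) — a=2 b=0,1 (map FFF.......)
[9] unlink(a) — b=0,1 (map FF........)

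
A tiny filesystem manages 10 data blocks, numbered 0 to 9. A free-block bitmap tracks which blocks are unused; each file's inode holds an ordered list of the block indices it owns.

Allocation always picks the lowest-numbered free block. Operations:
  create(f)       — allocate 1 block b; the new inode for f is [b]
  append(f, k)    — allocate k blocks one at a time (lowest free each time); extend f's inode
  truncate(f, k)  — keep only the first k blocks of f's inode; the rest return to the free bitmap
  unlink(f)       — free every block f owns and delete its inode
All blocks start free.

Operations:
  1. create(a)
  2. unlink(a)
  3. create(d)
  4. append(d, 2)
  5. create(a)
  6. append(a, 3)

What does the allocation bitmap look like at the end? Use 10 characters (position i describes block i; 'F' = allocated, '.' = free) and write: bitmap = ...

bitmap = FFFFFFF...

after create(a) → a:[0]  free=[F.........]
after unlink(a) →   free=[..........]
after create(d) → d:[0]  free=[F.........]
after append(d, 2) → d:[0, 1, 2]  free=[FFF.......]
after create(a) → a:[3], d:[0, 1, 2]  free=[FFFF......]
after append(a, 3) → a:[3, 4, 5, 6], d:[0, 1, 2]  free=[FFFFFFF...]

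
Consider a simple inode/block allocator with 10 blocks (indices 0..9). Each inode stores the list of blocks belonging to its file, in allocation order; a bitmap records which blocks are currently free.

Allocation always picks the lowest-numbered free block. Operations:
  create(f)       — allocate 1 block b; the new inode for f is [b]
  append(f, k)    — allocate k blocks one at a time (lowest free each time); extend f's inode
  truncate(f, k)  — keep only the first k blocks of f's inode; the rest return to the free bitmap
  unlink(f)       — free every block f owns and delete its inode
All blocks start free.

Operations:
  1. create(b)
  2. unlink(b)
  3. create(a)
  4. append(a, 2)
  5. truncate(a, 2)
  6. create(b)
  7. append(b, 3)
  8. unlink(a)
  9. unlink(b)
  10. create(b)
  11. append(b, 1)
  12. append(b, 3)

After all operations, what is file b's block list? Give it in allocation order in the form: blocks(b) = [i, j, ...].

create(b): bitmap=F......... | b=[0]
unlink(b): bitmap=.......... | 
create(a): bitmap=F......... | a=[0]
append(a, 2): bitmap=FFF....... | a=[0, 1, 2]
truncate(a, 2): bitmap=FF........ | a=[0, 1]
create(b): bitmap=FFF....... | a=[0, 1] b=[2]
append(b, 3): bitmap=FFFFFF.... | a=[0, 1] b=[2, 3, 4, 5]
unlink(a): bitmap=..FFFF.... | b=[2, 3, 4, 5]
unlink(b): bitmap=.......... | 
create(b): bitmap=F......... | b=[0]
append(b, 1): bitmap=FF........ | b=[0, 1]
append(b, 3): bitmap=FFFFF..... | b=[0, 1, 2, 3, 4]

blocks(b) = [0, 1, 2, 3, 4]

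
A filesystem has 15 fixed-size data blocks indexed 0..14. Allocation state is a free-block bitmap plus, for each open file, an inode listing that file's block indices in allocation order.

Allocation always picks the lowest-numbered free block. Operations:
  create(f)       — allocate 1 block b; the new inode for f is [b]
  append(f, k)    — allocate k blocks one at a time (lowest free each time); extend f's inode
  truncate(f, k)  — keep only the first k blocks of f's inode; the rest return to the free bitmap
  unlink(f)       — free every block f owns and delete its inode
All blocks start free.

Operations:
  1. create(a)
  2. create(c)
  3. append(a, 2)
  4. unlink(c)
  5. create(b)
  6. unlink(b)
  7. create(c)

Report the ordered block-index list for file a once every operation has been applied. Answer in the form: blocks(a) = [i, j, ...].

blocks(a) = [0, 2, 3]

after create(a) → a:[0]  free=[F..............]
after create(c) → a:[0], c:[1]  free=[FF.............]
after append(a, 2) → a:[0, 2, 3], c:[1]  free=[FFFF...........]
after unlink(c) → a:[0, 2, 3]  free=[F.FF...........]
after create(b) → a:[0, 2, 3], b:[1]  free=[FFFF...........]
after unlink(b) → a:[0, 2, 3]  free=[F.FF...........]
after create(c) → a:[0, 2, 3], c:[1]  free=[FFFF...........]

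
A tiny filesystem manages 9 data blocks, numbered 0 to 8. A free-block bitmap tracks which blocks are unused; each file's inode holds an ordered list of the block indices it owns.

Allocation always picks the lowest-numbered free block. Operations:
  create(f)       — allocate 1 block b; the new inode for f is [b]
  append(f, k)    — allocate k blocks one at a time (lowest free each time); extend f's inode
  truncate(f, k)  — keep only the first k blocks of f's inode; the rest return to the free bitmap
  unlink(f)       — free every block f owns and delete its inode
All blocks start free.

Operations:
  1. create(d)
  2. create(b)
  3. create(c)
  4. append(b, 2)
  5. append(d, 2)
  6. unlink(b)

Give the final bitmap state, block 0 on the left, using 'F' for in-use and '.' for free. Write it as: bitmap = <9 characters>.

bitmap = F.F..FF..

create(d): bitmap=F........ | d=[0]
create(b): bitmap=FF....... | b=[1] d=[0]
create(c): bitmap=FFF...... | b=[1] c=[2] d=[0]
append(b, 2): bitmap=FFFFF.... | b=[1, 3, 4] c=[2] d=[0]
append(d, 2): bitmap=FFFFFFF.. | b=[1, 3, 4] c=[2] d=[0, 5, 6]
unlink(b): bitmap=F.F..FF.. | c=[2] d=[0, 5, 6]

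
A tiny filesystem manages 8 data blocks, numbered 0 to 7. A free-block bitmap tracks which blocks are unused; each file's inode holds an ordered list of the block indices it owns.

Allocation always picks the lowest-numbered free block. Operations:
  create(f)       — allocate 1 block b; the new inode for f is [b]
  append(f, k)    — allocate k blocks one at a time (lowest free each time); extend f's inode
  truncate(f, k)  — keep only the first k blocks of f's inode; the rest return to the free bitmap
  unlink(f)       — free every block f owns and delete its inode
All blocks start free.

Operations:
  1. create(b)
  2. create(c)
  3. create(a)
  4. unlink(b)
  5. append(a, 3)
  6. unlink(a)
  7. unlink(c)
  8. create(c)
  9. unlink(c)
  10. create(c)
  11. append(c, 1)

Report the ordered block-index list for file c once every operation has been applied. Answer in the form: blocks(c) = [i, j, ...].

blocks(c) = [0, 1]

  1. create(b)  ⇒  F.......  {b→[0]}
  2. create(c)  ⇒  FF......  {b→[0]; c→[1]}
  3. create(a)  ⇒  FFF.....  {a→[2]; b→[0]; c→[1]}
  4. unlink(b)  ⇒  .FF.....  {a→[2]; c→[1]}
  5. append(a, 3)  ⇒  FFFFF...  {a→[2, 0, 3, 4]; c→[1]}
  6. unlink(a)  ⇒  .F......  {c→[1]}
  7. unlink(c)  ⇒  ........  {}
  8. create(c)  ⇒  F.......  {c→[0]}
  9. unlink(c)  ⇒  ........  {}
  10. create(c)  ⇒  F.......  {c→[0]}
  11. append(c, 1)  ⇒  FF......  {c→[0, 1]}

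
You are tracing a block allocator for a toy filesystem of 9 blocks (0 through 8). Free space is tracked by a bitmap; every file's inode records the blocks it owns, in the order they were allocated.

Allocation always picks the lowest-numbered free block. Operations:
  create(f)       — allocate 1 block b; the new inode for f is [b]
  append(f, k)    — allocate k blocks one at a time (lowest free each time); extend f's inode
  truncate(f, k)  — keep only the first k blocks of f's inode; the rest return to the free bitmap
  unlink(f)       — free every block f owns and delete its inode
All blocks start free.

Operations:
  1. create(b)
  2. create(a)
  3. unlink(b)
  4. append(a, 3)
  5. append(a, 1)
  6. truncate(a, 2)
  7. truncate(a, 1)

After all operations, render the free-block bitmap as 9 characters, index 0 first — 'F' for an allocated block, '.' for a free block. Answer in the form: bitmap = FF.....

create(b): bitmap=F........ | b=[0]
create(a): bitmap=FF....... | a=[1] b=[0]
unlink(b): bitmap=.F....... | a=[1]
append(a, 3): bitmap=FFFF..... | a=[1, 0, 2, 3]
append(a, 1): bitmap=FFFFF.... | a=[1, 0, 2, 3, 4]
truncate(a, 2): bitmap=FF....... | a=[1, 0]
truncate(a, 1): bitmap=.F....... | a=[1]

bitmap = .F.......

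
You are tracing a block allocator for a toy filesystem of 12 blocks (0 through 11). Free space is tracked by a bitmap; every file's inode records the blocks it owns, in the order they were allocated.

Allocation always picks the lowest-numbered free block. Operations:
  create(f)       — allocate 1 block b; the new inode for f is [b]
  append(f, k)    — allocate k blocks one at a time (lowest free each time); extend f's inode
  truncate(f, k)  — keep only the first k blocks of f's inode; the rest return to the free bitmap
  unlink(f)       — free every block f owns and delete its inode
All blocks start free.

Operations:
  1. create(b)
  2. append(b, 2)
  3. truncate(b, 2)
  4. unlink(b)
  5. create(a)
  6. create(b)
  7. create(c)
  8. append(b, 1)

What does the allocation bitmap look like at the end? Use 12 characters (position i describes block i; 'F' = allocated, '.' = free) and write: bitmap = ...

bitmap = FFFF........

after create(b) → b:[0]  free=[F...........]
after append(b, 2) → b:[0, 1, 2]  free=[FFF.........]
after truncate(b, 2) → b:[0, 1]  free=[FF..........]
after unlink(b) →   free=[............]
after create(a) → a:[0]  free=[F...........]
after create(b) → a:[0], b:[1]  free=[FF..........]
after create(c) → a:[0], b:[1], c:[2]  free=[FFF.........]
after append(b, 1) → a:[0], b:[1, 3], c:[2]  free=[FFFF........]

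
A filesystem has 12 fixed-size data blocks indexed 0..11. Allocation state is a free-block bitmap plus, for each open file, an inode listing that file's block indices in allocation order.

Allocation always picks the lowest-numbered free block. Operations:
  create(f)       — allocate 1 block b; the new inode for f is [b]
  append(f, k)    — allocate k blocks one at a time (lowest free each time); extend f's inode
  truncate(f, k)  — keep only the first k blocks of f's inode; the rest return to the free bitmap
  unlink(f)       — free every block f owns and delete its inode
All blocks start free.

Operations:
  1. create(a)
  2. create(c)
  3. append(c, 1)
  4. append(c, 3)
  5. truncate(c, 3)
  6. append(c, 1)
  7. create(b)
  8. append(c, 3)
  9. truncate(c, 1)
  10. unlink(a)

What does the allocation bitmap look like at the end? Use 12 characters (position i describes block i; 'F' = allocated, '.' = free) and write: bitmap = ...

bitmap = .F...F......

create(a): bitmap=F........... | a=[0]
create(c): bitmap=FF.......... | a=[0] c=[1]
append(c, 1): bitmap=FFF......... | a=[0] c=[1, 2]
append(c, 3): bitmap=FFFFFF...... | a=[0] c=[1, 2, 3, 4, 5]
truncate(c, 3): bitmap=FFFF........ | a=[0] c=[1, 2, 3]
append(c, 1): bitmap=FFFFF....... | a=[0] c=[1, 2, 3, 4]
create(b): bitmap=FFFFFF...... | a=[0] b=[5] c=[1, 2, 3, 4]
append(c, 3): bitmap=FFFFFFFFF... | a=[0] b=[5] c=[1, 2, 3, 4, 6, 7, 8]
truncate(c, 1): bitmap=FF...F...... | a=[0] b=[5] c=[1]
unlink(a): bitmap=.F...F...... | b=[5] c=[1]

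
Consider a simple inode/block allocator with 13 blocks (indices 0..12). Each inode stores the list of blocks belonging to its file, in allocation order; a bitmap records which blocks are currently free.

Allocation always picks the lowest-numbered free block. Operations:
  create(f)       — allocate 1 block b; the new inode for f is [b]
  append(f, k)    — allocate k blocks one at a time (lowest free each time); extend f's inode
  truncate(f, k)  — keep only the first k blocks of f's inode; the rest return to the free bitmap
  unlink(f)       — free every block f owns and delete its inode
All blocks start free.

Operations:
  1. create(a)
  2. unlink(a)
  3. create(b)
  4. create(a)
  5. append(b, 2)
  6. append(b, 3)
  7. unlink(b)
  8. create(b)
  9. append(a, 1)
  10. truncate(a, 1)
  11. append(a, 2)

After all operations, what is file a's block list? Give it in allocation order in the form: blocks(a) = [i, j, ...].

after create(a) → a:[0]  free=[F............]
after unlink(a) →   free=[.............]
after create(b) → b:[0]  free=[F............]
after create(a) → a:[1], b:[0]  free=[FF...........]
after append(b, 2) → a:[1], b:[0, 2, 3]  free=[FFFF.........]
after append(b, 3) → a:[1], b:[0, 2, 3, 4, 5, 6]  free=[FFFFFFF......]
after unlink(b) → a:[1]  free=[.F...........]
after create(b) → a:[1], b:[0]  free=[FF...........]
after append(a, 1) → a:[1, 2], b:[0]  free=[FFF..........]
after truncate(a, 1) → a:[1], b:[0]  free=[FF...........]
after append(a, 2) → a:[1, 2, 3], b:[0]  free=[FFFF.........]

blocks(a) = [1, 2, 3]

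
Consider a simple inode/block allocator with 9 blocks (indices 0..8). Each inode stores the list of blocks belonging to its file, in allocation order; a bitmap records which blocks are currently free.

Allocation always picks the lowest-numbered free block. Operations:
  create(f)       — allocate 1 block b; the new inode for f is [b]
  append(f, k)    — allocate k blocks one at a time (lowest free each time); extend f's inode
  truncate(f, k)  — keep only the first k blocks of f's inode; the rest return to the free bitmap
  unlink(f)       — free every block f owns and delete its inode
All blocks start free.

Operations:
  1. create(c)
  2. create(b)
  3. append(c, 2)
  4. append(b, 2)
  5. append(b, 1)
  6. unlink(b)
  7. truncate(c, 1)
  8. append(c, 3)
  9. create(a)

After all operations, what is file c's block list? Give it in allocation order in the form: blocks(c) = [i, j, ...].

create(c): bitmap=F........ | c=[0]
create(b): bitmap=FF....... | b=[1] c=[0]
append(c, 2): bitmap=FFFF..... | b=[1] c=[0, 2, 3]
append(b, 2): bitmap=FFFFFF... | b=[1, 4, 5] c=[0, 2, 3]
append(b, 1): bitmap=FFFFFFF.. | b=[1, 4, 5, 6] c=[0, 2, 3]
unlink(b): bitmap=F.FF..... | c=[0, 2, 3]
truncate(c, 1): bitmap=F........ | c=[0]
append(c, 3): bitmap=FFFF..... | c=[0, 1, 2, 3]
create(a): bitmap=FFFFF.... | a=[4] c=[0, 1, 2, 3]

blocks(c) = [0, 1, 2, 3]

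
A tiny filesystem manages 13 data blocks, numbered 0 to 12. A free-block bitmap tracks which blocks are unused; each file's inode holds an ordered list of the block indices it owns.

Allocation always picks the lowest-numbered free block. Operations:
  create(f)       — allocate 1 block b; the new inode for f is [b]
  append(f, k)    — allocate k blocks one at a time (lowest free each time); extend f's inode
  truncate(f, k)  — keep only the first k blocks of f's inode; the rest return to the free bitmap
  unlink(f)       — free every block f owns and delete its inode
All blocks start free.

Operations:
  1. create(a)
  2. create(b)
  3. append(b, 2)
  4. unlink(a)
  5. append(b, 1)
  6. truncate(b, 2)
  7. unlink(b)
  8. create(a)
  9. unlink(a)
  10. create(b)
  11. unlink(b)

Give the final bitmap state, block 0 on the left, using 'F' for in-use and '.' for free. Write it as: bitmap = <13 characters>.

bitmap = .............

[1] create(a) — a=0 (map F............)
[2] create(b) — a=0 b=1 (map FF...........)
[3] append(b, 2) — a=0 b=1,2,3 (map FFFF.........)
[4] unlink(a) — b=1,2,3 (map .FFF.........)
[5] append(b, 1) — b=1,2,3,0 (map FFFF.........)
[6] truncate(b, 2) — b=1,2 (map .FF..........)
[7] unlink(b) —  (map .............)
[8] create(a) — a=0 (map F............)
[9] unlink(a) —  (map .............)
[10] create(b) — b=0 (map F............)
[11] unlink(b) —  (map .............)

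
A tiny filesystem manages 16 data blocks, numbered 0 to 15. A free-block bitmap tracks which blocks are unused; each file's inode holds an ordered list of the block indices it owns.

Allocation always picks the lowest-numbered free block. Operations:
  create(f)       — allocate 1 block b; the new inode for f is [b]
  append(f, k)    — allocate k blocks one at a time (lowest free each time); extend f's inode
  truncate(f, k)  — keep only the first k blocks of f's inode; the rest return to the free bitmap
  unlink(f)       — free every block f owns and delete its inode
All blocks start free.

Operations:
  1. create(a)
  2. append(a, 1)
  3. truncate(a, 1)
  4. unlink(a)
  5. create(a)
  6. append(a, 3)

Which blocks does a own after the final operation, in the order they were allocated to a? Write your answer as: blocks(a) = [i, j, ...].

blocks(a) = [0, 1, 2, 3]

[1] create(a) — a=0 (map F...............)
[2] append(a, 1) — a=0,1 (map FF..............)
[3] truncate(a, 1) — a=0 (map F...............)
[4] unlink(a) —  (map ................)
[5] create(a) — a=0 (map F...............)
[6] append(a, 3) — a=0,1,2,3 (map FFFF............)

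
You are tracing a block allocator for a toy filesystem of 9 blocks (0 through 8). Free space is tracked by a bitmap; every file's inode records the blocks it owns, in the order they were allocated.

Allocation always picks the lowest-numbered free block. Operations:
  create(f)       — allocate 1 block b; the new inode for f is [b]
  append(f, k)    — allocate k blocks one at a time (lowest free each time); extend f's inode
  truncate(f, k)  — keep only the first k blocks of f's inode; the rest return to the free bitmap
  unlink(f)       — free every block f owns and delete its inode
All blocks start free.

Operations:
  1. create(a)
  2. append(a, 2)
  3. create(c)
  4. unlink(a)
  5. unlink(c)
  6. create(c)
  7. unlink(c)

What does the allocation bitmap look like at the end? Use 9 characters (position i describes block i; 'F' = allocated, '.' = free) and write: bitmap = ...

bitmap = .........

create(a): bitmap=F........ | a=[0]
append(a, 2): bitmap=FFF...... | a=[0, 1, 2]
create(c): bitmap=FFFF..... | a=[0, 1, 2] c=[3]
unlink(a): bitmap=...F..... | c=[3]
unlink(c): bitmap=......... | 
create(c): bitmap=F........ | c=[0]
unlink(c): bitmap=......... | 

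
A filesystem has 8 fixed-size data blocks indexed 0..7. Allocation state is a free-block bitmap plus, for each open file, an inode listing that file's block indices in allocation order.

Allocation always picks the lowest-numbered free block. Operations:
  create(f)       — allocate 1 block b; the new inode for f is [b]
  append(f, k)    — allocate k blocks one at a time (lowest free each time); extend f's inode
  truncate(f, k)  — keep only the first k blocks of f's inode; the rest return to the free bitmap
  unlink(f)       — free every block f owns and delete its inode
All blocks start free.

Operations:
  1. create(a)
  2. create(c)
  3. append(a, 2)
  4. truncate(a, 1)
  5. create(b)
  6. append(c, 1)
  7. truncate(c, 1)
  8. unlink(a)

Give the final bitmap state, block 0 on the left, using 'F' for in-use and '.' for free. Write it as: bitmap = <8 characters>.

bitmap = .FF.....

create(a): bitmap=F....... | a=[0]
create(c): bitmap=FF...... | a=[0] c=[1]
append(a, 2): bitmap=FFFF.... | a=[0, 2, 3] c=[1]
truncate(a, 1): bitmap=FF...... | a=[0] c=[1]
create(b): bitmap=FFF..... | a=[0] b=[2] c=[1]
append(c, 1): bitmap=FFFF.... | a=[0] b=[2] c=[1, 3]
truncate(c, 1): bitmap=FFF..... | a=[0] b=[2] c=[1]
unlink(a): bitmap=.FF..... | b=[2] c=[1]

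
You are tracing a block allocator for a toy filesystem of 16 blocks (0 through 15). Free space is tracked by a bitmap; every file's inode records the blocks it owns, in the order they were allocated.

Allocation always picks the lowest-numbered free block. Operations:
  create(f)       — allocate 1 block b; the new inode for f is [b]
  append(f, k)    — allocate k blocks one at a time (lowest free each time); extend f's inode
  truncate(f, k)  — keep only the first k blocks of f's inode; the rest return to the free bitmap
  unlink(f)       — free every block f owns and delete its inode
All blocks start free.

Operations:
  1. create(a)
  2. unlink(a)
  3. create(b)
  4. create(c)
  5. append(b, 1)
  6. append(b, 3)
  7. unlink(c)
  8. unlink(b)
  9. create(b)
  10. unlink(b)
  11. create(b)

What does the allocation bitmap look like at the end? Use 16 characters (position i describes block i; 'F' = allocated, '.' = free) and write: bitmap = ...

bitmap = F...............

after create(a) → a:[0]  free=[F...............]
after unlink(a) →   free=[................]
after create(b) → b:[0]  free=[F...............]
after create(c) → b:[0], c:[1]  free=[FF..............]
after append(b, 1) → b:[0, 2], c:[1]  free=[FFF.............]
after append(b, 3) → b:[0, 2, 3, 4, 5], c:[1]  free=[FFFFFF..........]
after unlink(c) → b:[0, 2, 3, 4, 5]  free=[F.FFFF..........]
after unlink(b) →   free=[................]
after create(b) → b:[0]  free=[F...............]
after unlink(b) →   free=[................]
after create(b) → b:[0]  free=[F...............]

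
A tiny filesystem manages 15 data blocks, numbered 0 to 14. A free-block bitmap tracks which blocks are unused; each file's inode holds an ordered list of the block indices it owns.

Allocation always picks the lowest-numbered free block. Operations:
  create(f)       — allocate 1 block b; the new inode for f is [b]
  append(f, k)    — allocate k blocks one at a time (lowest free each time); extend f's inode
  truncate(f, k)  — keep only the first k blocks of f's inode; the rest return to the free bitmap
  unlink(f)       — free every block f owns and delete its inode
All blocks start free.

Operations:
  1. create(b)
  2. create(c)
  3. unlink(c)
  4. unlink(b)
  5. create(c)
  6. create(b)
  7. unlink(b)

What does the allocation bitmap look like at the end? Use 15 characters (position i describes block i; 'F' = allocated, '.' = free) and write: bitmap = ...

[1] create(b) — b=0 (map F..............)
[2] create(c) — b=0 c=1 (map FF.............)
[3] unlink(c) — b=0 (map F..............)
[4] unlink(b) —  (map ...............)
[5] create(c) — c=0 (map F..............)
[6] create(b) — b=1 c=0 (map FF.............)
[7] unlink(b) — c=0 (map F..............)

bitmap = F..............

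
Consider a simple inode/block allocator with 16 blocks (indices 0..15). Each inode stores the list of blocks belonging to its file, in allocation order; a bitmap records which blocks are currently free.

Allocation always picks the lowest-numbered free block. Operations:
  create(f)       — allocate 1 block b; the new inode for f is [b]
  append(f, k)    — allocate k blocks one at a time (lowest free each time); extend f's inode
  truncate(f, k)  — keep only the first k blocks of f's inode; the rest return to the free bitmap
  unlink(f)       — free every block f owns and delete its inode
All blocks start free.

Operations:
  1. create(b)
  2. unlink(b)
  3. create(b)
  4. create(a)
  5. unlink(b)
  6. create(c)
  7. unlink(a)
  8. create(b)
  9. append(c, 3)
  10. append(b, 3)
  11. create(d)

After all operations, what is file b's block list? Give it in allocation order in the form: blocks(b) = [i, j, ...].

blocks(b) = [1, 5, 6, 7]

  1. create(b)  ⇒  F...............  {b→[0]}
  2. unlink(b)  ⇒  ................  {}
  3. create(b)  ⇒  F...............  {b→[0]}
  4. create(a)  ⇒  FF..............  {a→[1]; b→[0]}
  5. unlink(b)  ⇒  .F..............  {a→[1]}
  6. create(c)  ⇒  FF..............  {a→[1]; c→[0]}
  7. unlink(a)  ⇒  F...............  {c→[0]}
  8. create(b)  ⇒  FF..............  {b→[1]; c→[0]}
  9. append(c, 3)  ⇒  FFFFF...........  {b→[1]; c→[0, 2, 3, 4]}
  10. append(b, 3)  ⇒  FFFFFFFF........  {b→[1, 5, 6, 7]; c→[0, 2, 3, 4]}
  11. create(d)  ⇒  FFFFFFFFF.......  {b→[1, 5, 6, 7]; c→[0, 2, 3, 4]; d→[8]}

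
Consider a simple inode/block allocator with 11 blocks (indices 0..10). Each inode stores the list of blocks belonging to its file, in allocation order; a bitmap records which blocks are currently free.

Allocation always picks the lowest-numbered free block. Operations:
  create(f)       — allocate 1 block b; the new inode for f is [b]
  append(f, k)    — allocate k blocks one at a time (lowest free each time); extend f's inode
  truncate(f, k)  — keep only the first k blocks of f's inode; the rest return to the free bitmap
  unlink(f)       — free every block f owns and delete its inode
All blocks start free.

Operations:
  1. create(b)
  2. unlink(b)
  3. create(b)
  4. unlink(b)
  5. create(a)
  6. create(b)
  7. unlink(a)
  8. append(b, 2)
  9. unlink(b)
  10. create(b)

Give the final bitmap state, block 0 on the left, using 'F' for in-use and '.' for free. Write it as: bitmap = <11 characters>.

bitmap = F..........

create(b): bitmap=F.......... | b=[0]
unlink(b): bitmap=........... | 
create(b): bitmap=F.......... | b=[0]
unlink(b): bitmap=........... | 
create(a): bitmap=F.......... | a=[0]
create(b): bitmap=FF......... | a=[0] b=[1]
unlink(a): bitmap=.F......... | b=[1]
append(b, 2): bitmap=FFF........ | b=[1, 0, 2]
unlink(b): bitmap=........... | 
create(b): bitmap=F.......... | b=[0]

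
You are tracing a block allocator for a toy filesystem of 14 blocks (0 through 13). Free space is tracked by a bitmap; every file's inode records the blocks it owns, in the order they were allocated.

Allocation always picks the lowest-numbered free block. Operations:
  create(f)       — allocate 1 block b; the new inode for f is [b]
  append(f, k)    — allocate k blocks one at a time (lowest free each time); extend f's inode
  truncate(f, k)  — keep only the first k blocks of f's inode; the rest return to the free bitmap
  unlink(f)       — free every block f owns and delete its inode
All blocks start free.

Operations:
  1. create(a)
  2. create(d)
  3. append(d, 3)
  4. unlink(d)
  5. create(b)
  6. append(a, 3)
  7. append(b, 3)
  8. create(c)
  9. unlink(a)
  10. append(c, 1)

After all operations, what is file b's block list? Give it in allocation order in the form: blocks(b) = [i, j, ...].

blocks(b) = [1, 5, 6, 7]

after create(a) → a:[0]  free=[F.............]
after create(d) → a:[0], d:[1]  free=[FF............]
after append(d, 3) → a:[0], d:[1, 2, 3, 4]  free=[FFFFF.........]
after unlink(d) → a:[0]  free=[F.............]
after create(b) → a:[0], b:[1]  free=[FF............]
after append(a, 3) → a:[0, 2, 3, 4], b:[1]  free=[FFFFF.........]
after append(b, 3) → a:[0, 2, 3, 4], b:[1, 5, 6, 7]  free=[FFFFFFFF......]
after create(c) → a:[0, 2, 3, 4], b:[1, 5, 6, 7], c:[8]  free=[FFFFFFFFF.....]
after unlink(a) → b:[1, 5, 6, 7], c:[8]  free=[.F...FFFF.....]
after append(c, 1) → b:[1, 5, 6, 7], c:[8, 0]  free=[FF...FFFF.....]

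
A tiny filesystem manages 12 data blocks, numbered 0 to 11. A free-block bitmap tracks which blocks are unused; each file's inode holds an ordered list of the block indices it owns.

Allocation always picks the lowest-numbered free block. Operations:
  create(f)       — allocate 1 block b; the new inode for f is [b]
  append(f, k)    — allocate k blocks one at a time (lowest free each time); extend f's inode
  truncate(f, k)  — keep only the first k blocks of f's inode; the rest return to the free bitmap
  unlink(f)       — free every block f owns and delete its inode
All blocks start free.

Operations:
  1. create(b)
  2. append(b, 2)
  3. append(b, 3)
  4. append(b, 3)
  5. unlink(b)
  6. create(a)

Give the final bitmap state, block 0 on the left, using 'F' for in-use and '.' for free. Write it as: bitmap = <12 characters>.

bitmap = F...........

create(b): bitmap=F........... | b=[0]
append(b, 2): bitmap=FFF......... | b=[0, 1, 2]
append(b, 3): bitmap=FFFFFF...... | b=[0, 1, 2, 3, 4, 5]
append(b, 3): bitmap=FFFFFFFFF... | b=[0, 1, 2, 3, 4, 5, 6, 7, 8]
unlink(b): bitmap=............ | 
create(a): bitmap=F........... | a=[0]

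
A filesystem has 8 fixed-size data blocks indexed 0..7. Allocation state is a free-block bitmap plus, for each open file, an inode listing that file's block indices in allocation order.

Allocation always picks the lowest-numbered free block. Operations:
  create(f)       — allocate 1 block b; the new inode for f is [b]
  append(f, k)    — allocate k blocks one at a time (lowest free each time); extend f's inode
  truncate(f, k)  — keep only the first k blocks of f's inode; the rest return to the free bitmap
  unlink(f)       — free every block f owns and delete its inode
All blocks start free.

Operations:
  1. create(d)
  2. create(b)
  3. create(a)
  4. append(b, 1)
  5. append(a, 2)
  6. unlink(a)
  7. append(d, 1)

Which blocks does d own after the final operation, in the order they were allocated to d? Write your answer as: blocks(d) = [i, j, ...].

blocks(d) = [0, 2]

create(d): bitmap=F....... | d=[0]
create(b): bitmap=FF...... | b=[1] d=[0]
create(a): bitmap=FFF..... | a=[2] b=[1] d=[0]
append(b, 1): bitmap=FFFF.... | a=[2] b=[1, 3] d=[0]
append(a, 2): bitmap=FFFFFF.. | a=[2, 4, 5] b=[1, 3] d=[0]
unlink(a): bitmap=FF.F.... | b=[1, 3] d=[0]
append(d, 1): bitmap=FFFF.... | b=[1, 3] d=[0, 2]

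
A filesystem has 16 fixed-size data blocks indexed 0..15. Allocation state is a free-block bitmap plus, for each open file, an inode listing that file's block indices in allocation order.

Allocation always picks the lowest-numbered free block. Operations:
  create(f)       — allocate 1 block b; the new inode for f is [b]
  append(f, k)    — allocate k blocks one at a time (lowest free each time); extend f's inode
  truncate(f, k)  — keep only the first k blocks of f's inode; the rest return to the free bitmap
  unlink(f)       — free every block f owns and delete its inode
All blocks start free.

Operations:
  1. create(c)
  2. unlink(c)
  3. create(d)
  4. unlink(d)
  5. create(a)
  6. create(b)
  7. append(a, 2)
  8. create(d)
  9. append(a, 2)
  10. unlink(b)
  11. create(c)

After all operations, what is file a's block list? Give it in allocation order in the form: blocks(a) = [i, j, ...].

blocks(a) = [0, 2, 3, 5, 6]

  1. create(c)  ⇒  F...............  {c→[0]}
  2. unlink(c)  ⇒  ................  {}
  3. create(d)  ⇒  F...............  {d→[0]}
  4. unlink(d)  ⇒  ................  {}
  5. create(a)  ⇒  F...............  {a→[0]}
  6. create(b)  ⇒  FF..............  {a→[0]; b→[1]}
  7. append(a, 2)  ⇒  FFFF............  {a→[0, 2, 3]; b→[1]}
  8. create(d)  ⇒  FFFFF...........  {a→[0, 2, 3]; b→[1]; d→[4]}
  9. append(a, 2)  ⇒  FFFFFFF.........  {a→[0, 2, 3, 5, 6]; b→[1]; d→[4]}
  10. unlink(b)  ⇒  F.FFFFF.........  {a→[0, 2, 3, 5, 6]; d→[4]}
  11. create(c)  ⇒  FFFFFFF.........  {a→[0, 2, 3, 5, 6]; c→[1]; d→[4]}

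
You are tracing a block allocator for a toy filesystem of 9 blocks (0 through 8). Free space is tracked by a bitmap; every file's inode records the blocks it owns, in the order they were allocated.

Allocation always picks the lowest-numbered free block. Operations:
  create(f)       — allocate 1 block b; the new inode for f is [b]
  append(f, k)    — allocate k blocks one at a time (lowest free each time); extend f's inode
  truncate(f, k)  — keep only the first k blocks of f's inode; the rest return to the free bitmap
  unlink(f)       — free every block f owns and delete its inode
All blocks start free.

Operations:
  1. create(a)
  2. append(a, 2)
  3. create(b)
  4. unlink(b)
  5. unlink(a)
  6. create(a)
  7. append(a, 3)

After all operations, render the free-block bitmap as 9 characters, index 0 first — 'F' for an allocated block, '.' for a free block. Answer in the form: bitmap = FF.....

  1. create(a)  ⇒  F........  {a→[0]}
  2. append(a, 2)  ⇒  FFF......  {a→[0, 1, 2]}
  3. create(b)  ⇒  FFFF.....  {a→[0, 1, 2]; b→[3]}
  4. unlink(b)  ⇒  FFF......  {a→[0, 1, 2]}
  5. unlink(a)  ⇒  .........  {}
  6. create(a)  ⇒  F........  {a→[0]}
  7. append(a, 3)  ⇒  FFFF.....  {a→[0, 1, 2, 3]}

bitmap = FFFF.....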